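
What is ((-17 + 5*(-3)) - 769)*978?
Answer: -783378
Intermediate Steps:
((-17 + 5*(-3)) - 769)*978 = ((-17 - 15) - 769)*978 = (-32 - 769)*978 = -801*978 = -783378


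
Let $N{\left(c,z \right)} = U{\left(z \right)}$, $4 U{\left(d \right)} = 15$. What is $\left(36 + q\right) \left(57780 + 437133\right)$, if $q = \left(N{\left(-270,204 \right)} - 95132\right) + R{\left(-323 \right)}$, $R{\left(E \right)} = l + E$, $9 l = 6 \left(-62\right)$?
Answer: $- \frac{188970816109}{4} \approx -4.7243 \cdot 10^{10}$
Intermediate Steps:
$U{\left(d \right)} = \frac{15}{4}$ ($U{\left(d \right)} = \frac{1}{4} \cdot 15 = \frac{15}{4}$)
$l = - \frac{124}{3}$ ($l = \frac{6 \left(-62\right)}{9} = \frac{1}{9} \left(-372\right) = - \frac{124}{3} \approx -41.333$)
$N{\left(c,z \right)} = \frac{15}{4}$
$R{\left(E \right)} = - \frac{124}{3} + E$
$q = - \frac{1145911}{12}$ ($q = \left(\frac{15}{4} - 95132\right) - \frac{1093}{3} = - \frac{380513}{4} - \frac{1093}{3} = - \frac{1145911}{12} \approx -95493.0$)
$\left(36 + q\right) \left(57780 + 437133\right) = \left(36 - \frac{1145911}{12}\right) \left(57780 + 437133\right) = \left(- \frac{1145479}{12}\right) 494913 = - \frac{188970816109}{4}$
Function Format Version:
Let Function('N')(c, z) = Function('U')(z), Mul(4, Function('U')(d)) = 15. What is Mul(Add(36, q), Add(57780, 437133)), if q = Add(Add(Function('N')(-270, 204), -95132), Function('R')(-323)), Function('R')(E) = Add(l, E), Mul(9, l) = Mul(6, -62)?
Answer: Rational(-188970816109, 4) ≈ -4.7243e+10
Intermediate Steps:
Function('U')(d) = Rational(15, 4) (Function('U')(d) = Mul(Rational(1, 4), 15) = Rational(15, 4))
l = Rational(-124, 3) (l = Mul(Rational(1, 9), Mul(6, -62)) = Mul(Rational(1, 9), -372) = Rational(-124, 3) ≈ -41.333)
Function('N')(c, z) = Rational(15, 4)
Function('R')(E) = Add(Rational(-124, 3), E)
q = Rational(-1145911, 12) (q = Add(Add(Rational(15, 4), -95132), Add(Rational(-124, 3), -323)) = Add(Rational(-380513, 4), Rational(-1093, 3)) = Rational(-1145911, 12) ≈ -95493.)
Mul(Add(36, q), Add(57780, 437133)) = Mul(Add(36, Rational(-1145911, 12)), Add(57780, 437133)) = Mul(Rational(-1145479, 12), 494913) = Rational(-188970816109, 4)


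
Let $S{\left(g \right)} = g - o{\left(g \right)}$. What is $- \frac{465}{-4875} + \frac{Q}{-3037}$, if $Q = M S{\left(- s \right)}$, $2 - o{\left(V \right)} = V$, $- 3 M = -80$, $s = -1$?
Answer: $\frac{31}{325} \approx 0.095385$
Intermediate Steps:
$M = \frac{80}{3}$ ($M = \left(- \frac{1}{3}\right) \left(-80\right) = \frac{80}{3} \approx 26.667$)
$o{\left(V \right)} = 2 - V$
$S{\left(g \right)} = -2 + 2 g$ ($S{\left(g \right)} = g - \left(2 - g\right) = g + \left(-2 + g\right) = -2 + 2 g$)
$Q = 0$ ($Q = \frac{80 \left(-2 + 2 \left(\left(-1\right) \left(-1\right)\right)\right)}{3} = \frac{80 \left(-2 + 2 \cdot 1\right)}{3} = \frac{80 \left(-2 + 2\right)}{3} = \frac{80}{3} \cdot 0 = 0$)
$- \frac{465}{-4875} + \frac{Q}{-3037} = - \frac{465}{-4875} + \frac{0}{-3037} = \left(-465\right) \left(- \frac{1}{4875}\right) + 0 \left(- \frac{1}{3037}\right) = \frac{31}{325} + 0 = \frac{31}{325}$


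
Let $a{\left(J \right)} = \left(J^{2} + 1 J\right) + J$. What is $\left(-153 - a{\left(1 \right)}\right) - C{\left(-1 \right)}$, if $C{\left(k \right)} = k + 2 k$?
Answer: $-153$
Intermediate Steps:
$a{\left(J \right)} = J^{2} + 2 J$ ($a{\left(J \right)} = \left(J^{2} + J\right) + J = \left(J + J^{2}\right) + J = J^{2} + 2 J$)
$C{\left(k \right)} = 3 k$
$\left(-153 - a{\left(1 \right)}\right) - C{\left(-1 \right)} = \left(-153 - 1 \left(2 + 1\right)\right) - 3 \left(-1\right) = \left(-153 - 1 \cdot 3\right) - -3 = \left(-153 - 3\right) + 3 = -156 + 3 = -153$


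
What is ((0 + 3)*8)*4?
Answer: 96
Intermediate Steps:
((0 + 3)*8)*4 = (3*8)*4 = 24*4 = 96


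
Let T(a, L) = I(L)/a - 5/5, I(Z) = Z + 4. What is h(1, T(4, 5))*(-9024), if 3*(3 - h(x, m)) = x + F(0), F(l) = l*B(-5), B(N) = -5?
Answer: -24064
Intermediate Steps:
F(l) = -5*l (F(l) = l*(-5) = -5*l)
I(Z) = 4 + Z
T(a, L) = -1 + (4 + L)/a (T(a, L) = (4 + L)/a - 5/5 = (4 + L)/a - 5*⅕ = (4 + L)/a - 1 = -1 + (4 + L)/a)
h(x, m) = 3 - x/3 (h(x, m) = 3 - (x - 5*0)/3 = 3 - (x + 0)/3 = 3 - x/3)
h(1, T(4, 5))*(-9024) = (3 - ⅓*1)*(-9024) = (3 - ⅓)*(-9024) = (8/3)*(-9024) = -24064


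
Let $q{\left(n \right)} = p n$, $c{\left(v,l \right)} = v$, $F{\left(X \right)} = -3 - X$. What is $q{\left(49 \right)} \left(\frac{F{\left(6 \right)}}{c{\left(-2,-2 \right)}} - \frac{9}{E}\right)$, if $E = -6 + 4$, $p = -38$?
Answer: $-16758$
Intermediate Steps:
$E = -2$
$q{\left(n \right)} = - 38 n$
$q{\left(49 \right)} \left(\frac{F{\left(6 \right)}}{c{\left(-2,-2 \right)}} - \frac{9}{E}\right) = \left(-38\right) 49 \left(\frac{-3 - 6}{-2} - \frac{9}{-2}\right) = - 1862 \left(\left(-3 - 6\right) \left(- \frac{1}{2}\right) - - \frac{9}{2}\right) = - 1862 \left(\left(-9\right) \left(- \frac{1}{2}\right) + \frac{9}{2}\right) = - 1862 \left(\frac{9}{2} + \frac{9}{2}\right) = \left(-1862\right) 9 = -16758$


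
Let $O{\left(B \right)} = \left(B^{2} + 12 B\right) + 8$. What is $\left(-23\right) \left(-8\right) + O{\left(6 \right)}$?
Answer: $300$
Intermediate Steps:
$O{\left(B \right)} = 8 + B^{2} + 12 B$
$\left(-23\right) \left(-8\right) + O{\left(6 \right)} = \left(-23\right) \left(-8\right) + \left(8 + 6^{2} + 12 \cdot 6\right) = 184 + \left(8 + 36 + 72\right) = 184 + 116 = 300$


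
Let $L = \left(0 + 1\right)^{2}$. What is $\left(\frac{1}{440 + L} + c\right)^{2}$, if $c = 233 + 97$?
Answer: $\frac{21179271961}{194481} \approx 1.089 \cdot 10^{5}$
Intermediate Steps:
$L = 1$ ($L = 1^{2} = 1$)
$c = 330$
$\left(\frac{1}{440 + L} + c\right)^{2} = \left(\frac{1}{440 + 1} + 330\right)^{2} = \left(\frac{1}{441} + 330\right)^{2} = \left(\frac{145531}{441}\right)^{2} = \frac{21179271961}{194481}$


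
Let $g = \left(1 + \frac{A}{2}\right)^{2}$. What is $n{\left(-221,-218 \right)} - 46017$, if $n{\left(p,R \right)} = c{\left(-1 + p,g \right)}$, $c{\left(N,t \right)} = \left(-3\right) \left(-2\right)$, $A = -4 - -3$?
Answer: $-46011$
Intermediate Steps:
$A = -1$ ($A = -4 + 3 = -1$)
$g = \frac{1}{4}$ ($g = \left(1 - \frac{1}{2}\right)^{2} = \left(\frac{1}{2}\right)^{2} = \frac{1}{4} \approx 0.25$)
$c{\left(N,t \right)} = 6$
$n{\left(p,R \right)} = 6$
$n{\left(-221,-218 \right)} - 46017 = 6 - 46017 = -46011$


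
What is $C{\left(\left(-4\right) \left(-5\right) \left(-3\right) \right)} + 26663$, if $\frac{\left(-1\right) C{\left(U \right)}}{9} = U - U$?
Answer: $26663$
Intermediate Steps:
$C{\left(U \right)} = 0$ ($C{\left(U \right)} = - 9 \left(U - U\right) = \left(-9\right) 0 = 0$)
$C{\left(\left(-4\right) \left(-5\right) \left(-3\right) \right)} + 26663 = 0 + 26663 = 26663$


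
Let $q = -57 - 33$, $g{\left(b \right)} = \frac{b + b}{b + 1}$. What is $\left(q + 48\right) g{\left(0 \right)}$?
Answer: $0$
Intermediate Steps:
$g{\left(b \right)} = \frac{2 b}{1 + b}$
$q = -90$ ($q = -57 - 33 = -90$)
$\left(q + 48\right) g{\left(0 \right)} = \left(-90 + 48\right) 2 \cdot 0 \frac{1}{1 + 0} = - 42 \cdot 2 \cdot 0 \cdot 1^{-1} = - 42 \cdot 2 \cdot 0 \cdot 1 = \left(-42\right) 0 = 0$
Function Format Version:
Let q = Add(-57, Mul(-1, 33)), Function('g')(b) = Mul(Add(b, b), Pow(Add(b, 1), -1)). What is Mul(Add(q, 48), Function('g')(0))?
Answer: 0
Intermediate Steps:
Function('g')(b) = Mul(2, b, Pow(Add(1, b), -1)) (Function('g')(b) = Mul(Mul(2, b), Pow(Add(1, b), -1)) = Mul(2, b, Pow(Add(1, b), -1)))
q = -90 (q = Add(-57, -33) = -90)
Mul(Add(q, 48), Function('g')(0)) = Mul(Add(-90, 48), Mul(2, 0, Pow(Add(1, 0), -1))) = Mul(-42, Mul(2, 0, Pow(1, -1))) = Mul(-42, Mul(2, 0, 1)) = Mul(-42, 0) = 0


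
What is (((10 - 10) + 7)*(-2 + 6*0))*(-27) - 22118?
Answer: -21740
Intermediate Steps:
(((10 - 10) + 7)*(-2 + 6*0))*(-27) - 22118 = ((0 + 7)*(-2 + 0))*(-27) - 22118 = (7*(-2))*(-27) - 22118 = -14*(-27) - 22118 = 378 - 22118 = -21740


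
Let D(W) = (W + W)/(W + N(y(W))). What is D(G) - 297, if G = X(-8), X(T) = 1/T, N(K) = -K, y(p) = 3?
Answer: -7423/25 ≈ -296.92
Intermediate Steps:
G = -⅛ (G = 1/(-8) = -⅛ ≈ -0.12500)
D(W) = 2*W/(-3 + W) (D(W) = (W + W)/(W - 1*3) = (2*W)/(W - 3) = (2*W)/(-3 + W) = 2*W/(-3 + W))
D(G) - 297 = 2*(-⅛)/(-3 - ⅛) - 297 = 2*(-⅛)/(-25/8) - 297 = 2*(-⅛)*(-8/25) - 297 = 2/25 - 297 = -7423/25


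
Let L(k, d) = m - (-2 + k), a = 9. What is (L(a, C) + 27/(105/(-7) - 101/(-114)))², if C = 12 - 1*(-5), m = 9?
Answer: 19600/2588881 ≈ 0.0075708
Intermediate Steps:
C = 17 (C = 12 + 5 = 17)
L(k, d) = 11 - k (L(k, d) = 9 - (-2 + k) = 9 + (2 - k) = 11 - k)
(L(a, C) + 27/(105/(-7) - 101/(-114)))² = ((11 - 1*9) + 27/(105/(-7) - 101/(-114)))² = ((11 - 9) + 27/(105*(-⅐) - 101*(-1/114)))² = (2 + 27/(-15 + 101/114))² = (2 + 27/(-1609/114))² = (2 + 27*(-114/1609))² = (2 - 3078/1609)² = (140/1609)² = 19600/2588881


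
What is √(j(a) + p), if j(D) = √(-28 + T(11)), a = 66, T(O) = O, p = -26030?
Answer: √(-26030 + I*√17) ≈ 0.013 + 161.34*I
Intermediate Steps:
j(D) = I*√17 (j(D) = √(-28 + 11) = √(-17) = I*√17)
√(j(a) + p) = √(I*√17 - 26030) = √(-26030 + I*√17)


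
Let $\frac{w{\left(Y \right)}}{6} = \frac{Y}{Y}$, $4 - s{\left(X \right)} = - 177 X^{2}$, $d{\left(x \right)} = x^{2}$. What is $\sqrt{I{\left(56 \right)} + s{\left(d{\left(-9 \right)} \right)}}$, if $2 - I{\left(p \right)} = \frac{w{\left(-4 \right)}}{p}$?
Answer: $\frac{\sqrt{227615367}}{14} \approx 1077.6$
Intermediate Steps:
$s{\left(X \right)} = 4 + 177 X^{2}$ ($s{\left(X \right)} = 4 - - 177 X^{2} = 4 + 177 X^{2}$)
$w{\left(Y \right)} = 6$ ($w{\left(Y \right)} = 6 \frac{Y}{Y} = 6 \cdot 1 = 6$)
$I{\left(p \right)} = 2 - \frac{6}{p}$
$\sqrt{I{\left(56 \right)} + s{\left(d{\left(-9 \right)} \right)}} = \sqrt{\left(2 - \frac{6}{56}\right) + \left(4 + 177 \left(\left(-9\right)^{2}\right)^{2}\right)} = \sqrt{\left(2 - \frac{3}{28}\right) + \left(4 + 177 \cdot 81^{2}\right)} = \sqrt{\left(2 - \frac{3}{28}\right) + \left(4 + 177 \cdot 6561\right)} = \sqrt{\frac{53}{28} + \left(4 + 1161297\right)} = \sqrt{\frac{53}{28} + 1161301} = \sqrt{\frac{32516481}{28}} = \frac{\sqrt{227615367}}{14}$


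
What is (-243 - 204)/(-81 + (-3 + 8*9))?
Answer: 149/4 ≈ 37.250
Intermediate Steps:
(-243 - 204)/(-81 + (-3 + 8*9)) = -447/(-81 + (-3 + 72)) = -447/(-81 + 69) = -447/(-12) = -447*(-1/12) = 149/4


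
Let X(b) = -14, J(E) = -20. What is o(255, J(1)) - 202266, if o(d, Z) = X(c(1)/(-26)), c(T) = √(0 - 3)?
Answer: -202280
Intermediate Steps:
c(T) = I*√3 (c(T) = √(-3) = I*√3)
o(d, Z) = -14
o(255, J(1)) - 202266 = -14 - 202266 = -202280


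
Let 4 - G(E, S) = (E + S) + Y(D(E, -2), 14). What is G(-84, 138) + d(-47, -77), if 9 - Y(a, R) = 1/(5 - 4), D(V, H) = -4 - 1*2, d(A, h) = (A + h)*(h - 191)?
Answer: 33174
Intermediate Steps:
d(A, h) = (-191 + h)*(A + h) (d(A, h) = (A + h)*(-191 + h) = (-191 + h)*(A + h))
D(V, H) = -6 (D(V, H) = -4 - 2 = -6)
Y(a, R) = 8 (Y(a, R) = 9 - 1/(5 - 4) = 9 - 1/1 = 9 - 1*1 = 9 - 1 = 8)
G(E, S) = -4 - E - S (G(E, S) = 4 - ((E + S) + 8) = 4 - (8 + E + S) = 4 + (-8 - E - S) = -4 - E - S)
G(-84, 138) + d(-47, -77) = (-4 - 1*(-84) - 1*138) + ((-77)² - 191*(-47) - 191*(-77) - 47*(-77)) = (-4 + 84 - 138) + (5929 + 8977 + 14707 + 3619) = -58 + 33232 = 33174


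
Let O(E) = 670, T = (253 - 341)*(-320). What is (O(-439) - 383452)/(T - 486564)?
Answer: 191391/229202 ≈ 0.83503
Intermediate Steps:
T = 28160 (T = -88*(-320) = 28160)
(O(-439) - 383452)/(T - 486564) = (670 - 383452)/(28160 - 486564) = -382782/(-458404) = -382782*(-1/458404) = 191391/229202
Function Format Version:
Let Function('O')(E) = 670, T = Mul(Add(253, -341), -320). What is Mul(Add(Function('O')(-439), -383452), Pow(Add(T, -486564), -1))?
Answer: Rational(191391, 229202) ≈ 0.83503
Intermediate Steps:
T = 28160 (T = Mul(-88, -320) = 28160)
Mul(Add(Function('O')(-439), -383452), Pow(Add(T, -486564), -1)) = Mul(Add(670, -383452), Pow(Add(28160, -486564), -1)) = Mul(-382782, Pow(-458404, -1)) = Mul(-382782, Rational(-1, 458404)) = Rational(191391, 229202)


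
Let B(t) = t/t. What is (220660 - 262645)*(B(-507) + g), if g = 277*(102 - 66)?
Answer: -418716405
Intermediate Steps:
g = 9972 (g = 277*36 = 9972)
B(t) = 1
(220660 - 262645)*(B(-507) + g) = (220660 - 262645)*(1 + 9972) = -41985*9973 = -418716405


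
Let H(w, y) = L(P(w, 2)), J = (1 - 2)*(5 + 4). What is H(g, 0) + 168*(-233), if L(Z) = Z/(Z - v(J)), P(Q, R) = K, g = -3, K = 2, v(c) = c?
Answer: -430582/11 ≈ -39144.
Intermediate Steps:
J = -9 (J = -1*9 = -9)
P(Q, R) = 2
L(Z) = Z/(9 + Z) (L(Z) = Z/(Z - 1*(-9)) = Z/(Z + 9) = Z/(9 + Z))
H(w, y) = 2/11 (H(w, y) = 2/(9 + 2) = 2/11)
H(g, 0) + 168*(-233) = 2/11 + 168*(-233) = 2/11 - 39144 = -430582/11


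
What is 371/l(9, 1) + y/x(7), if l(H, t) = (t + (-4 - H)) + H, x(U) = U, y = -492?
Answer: -4073/21 ≈ -193.95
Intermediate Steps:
l(H, t) = -4 + t (l(H, t) = (-4 + t - H) + H = -4 + t)
371/l(9, 1) + y/x(7) = 371/(-4 + 1) - 492/7 = 371/(-3) - 492*⅐ = 371*(-⅓) - 492/7 = -371/3 - 492/7 = -4073/21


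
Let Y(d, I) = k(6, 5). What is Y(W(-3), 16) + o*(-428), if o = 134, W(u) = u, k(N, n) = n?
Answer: -57347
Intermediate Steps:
Y(d, I) = 5
Y(W(-3), 16) + o*(-428) = 5 + 134*(-428) = 5 - 57352 = -57347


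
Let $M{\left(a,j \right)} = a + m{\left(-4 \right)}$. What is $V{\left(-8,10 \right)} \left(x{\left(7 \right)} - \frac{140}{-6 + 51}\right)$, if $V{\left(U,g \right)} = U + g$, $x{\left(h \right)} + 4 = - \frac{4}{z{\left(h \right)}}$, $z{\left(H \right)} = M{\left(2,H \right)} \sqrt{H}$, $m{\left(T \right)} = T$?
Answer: $- \frac{128}{9} + \frac{4 \sqrt{7}}{7} \approx -12.71$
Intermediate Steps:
$M{\left(a,j \right)} = -4 + a$ ($M{\left(a,j \right)} = a - 4 = -4 + a$)
$z{\left(H \right)} = - 2 \sqrt{H}$ ($z{\left(H \right)} = \left(-4 + 2\right) \sqrt{H} = - 2 \sqrt{H}$)
$x{\left(h \right)} = -4 + \frac{2}{\sqrt{h}}$ ($x{\left(h \right)} = -4 - \frac{4}{\left(-2\right) \sqrt{h}} = -4 - 4 \left(- \frac{1}{2 \sqrt{h}}\right) = -4 + \frac{2}{\sqrt{h}}$)
$V{\left(-8,10 \right)} \left(x{\left(7 \right)} - \frac{140}{-6 + 51}\right) = \left(-8 + 10\right) \left(\left(-4 + \frac{2}{\sqrt{7}}\right) - \frac{140}{-6 + 51}\right) = 2 \left(\left(-4 + 2 \frac{\sqrt{7}}{7}\right) - \frac{140}{45}\right) = 2 \left(\left(-4 + \frac{2 \sqrt{7}}{7}\right) - \frac{28}{9}\right) = 2 \left(- \frac{64}{9} + \frac{2 \sqrt{7}}{7}\right) = - \frac{128}{9} + \frac{4 \sqrt{7}}{7}$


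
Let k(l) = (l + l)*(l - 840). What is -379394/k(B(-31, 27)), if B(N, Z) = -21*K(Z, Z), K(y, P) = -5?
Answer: 189697/77175 ≈ 2.4580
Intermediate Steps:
B(N, Z) = 105 (B(N, Z) = -21*(-5) = 105)
k(l) = 2*l*(-840 + l) (k(l) = (2*l)*(-840 + l) = 2*l*(-840 + l))
-379394/k(B(-31, 27)) = -379394*1/(210*(-840 + 105)) = -379394/(2*105*(-735)) = -379394/(-154350) = -379394*(-1/154350) = 189697/77175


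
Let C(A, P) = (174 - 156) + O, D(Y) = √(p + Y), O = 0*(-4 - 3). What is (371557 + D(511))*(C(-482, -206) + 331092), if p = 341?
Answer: 123026238270 + 662220*√213 ≈ 1.2304e+11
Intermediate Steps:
O = 0 (O = 0*(-7) = 0)
D(Y) = √(341 + Y)
C(A, P) = 18 (C(A, P) = (174 - 156) + 0 = 18 + 0 = 18)
(371557 + D(511))*(C(-482, -206) + 331092) = (371557 + √(341 + 511))*(18 + 331092) = (371557 + √852)*331110 = (371557 + 2*√213)*331110 = 123026238270 + 662220*√213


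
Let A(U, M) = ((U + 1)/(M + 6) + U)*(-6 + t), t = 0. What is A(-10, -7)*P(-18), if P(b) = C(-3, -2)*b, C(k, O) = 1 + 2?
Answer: -324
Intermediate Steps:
A(U, M) = -6*U - 6*(1 + U)/(6 + M) (A(U, M) = ((U + 1)/(M + 6) + U)*(-6 + 0) = ((1 + U)/(6 + M) + U)*(-6) = (U + (1 + U)/(6 + M))*(-6) = -6*U - 6*(1 + U)/(6 + M))
C(k, O) = 3
P(b) = 3*b
A(-10, -7)*P(-18) = (6*(-1 - 7*(-10) - 1*(-7)*(-10))/(6 - 7))*(3*(-18)) = (6*(-1 + 70 - 70)/(-1))*(-54) = (6*(-1)*(-1))*(-54) = 6*(-54) = -324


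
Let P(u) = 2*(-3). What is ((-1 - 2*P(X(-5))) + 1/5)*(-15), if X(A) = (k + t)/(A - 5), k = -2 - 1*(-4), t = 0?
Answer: -168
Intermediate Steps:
k = 2 (k = -2 + 4 = 2)
X(A) = 2/(-5 + A) (X(A) = (2 + 0)/(A - 5) = 2/(-5 + A))
P(u) = -6
((-1 - 2*P(X(-5))) + 1/5)*(-15) = ((-1 - 2*(-6)) + 1/5)*(-15) = ((-1 + 12) + ⅕)*(-15) = (11 + ⅕)*(-15) = (56/5)*(-15) = -168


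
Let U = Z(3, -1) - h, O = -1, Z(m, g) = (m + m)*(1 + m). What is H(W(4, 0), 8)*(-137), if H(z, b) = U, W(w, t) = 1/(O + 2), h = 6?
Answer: -2466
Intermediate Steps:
Z(m, g) = 2*m*(1 + m) (Z(m, g) = (2*m)*(1 + m) = 2*m*(1 + m))
W(w, t) = 1 (W(w, t) = 1/(-1 + 2) = 1/1 = 1)
U = 18 (U = 2*3*(1 + 3) - 1*6 = 2*3*4 - 6 = 24 - 6 = 18)
H(z, b) = 18
H(W(4, 0), 8)*(-137) = 18*(-137) = -2466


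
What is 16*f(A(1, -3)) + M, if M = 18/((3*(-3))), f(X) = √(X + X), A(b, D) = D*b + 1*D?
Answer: -2 + 32*I*√3 ≈ -2.0 + 55.426*I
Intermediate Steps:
A(b, D) = D + D*b (A(b, D) = D*b + D = D + D*b)
f(X) = √2*√X (f(X) = √(2*X) = √2*√X)
M = -2 (M = 18/(-9) = 18*(-⅑) = -2)
16*f(A(1, -3)) + M = 16*(√2*√(-3*(1 + 1))) - 2 = 16*(√2*√(-3*2)) - 2 = 16*(√2*√(-6)) - 2 = 16*(√2*(I*√6)) - 2 = 16*(2*I*√3) - 2 = 32*I*√3 - 2 = -2 + 32*I*√3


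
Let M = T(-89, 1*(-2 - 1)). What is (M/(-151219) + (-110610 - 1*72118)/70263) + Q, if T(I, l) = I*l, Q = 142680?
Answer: 40971937904711/287164881 ≈ 1.4268e+5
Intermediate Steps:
M = 267 (M = -89*(-2 - 1) = -89*(-3) = 267)
(M/(-151219) + (-110610 - 1*72118)/70263) + Q = (267/(-151219) + (-110610 - 1*72118)/70263) + 142680 = (267*(-1/151219) + (-110610 - 72118)*(1/70263)) + 142680 = (-267/151219 - 182728*1/70263) + 142680 = (-267/151219 - 182728/70263) + 142680 = -747316369/287164881 + 142680 = 40971937904711/287164881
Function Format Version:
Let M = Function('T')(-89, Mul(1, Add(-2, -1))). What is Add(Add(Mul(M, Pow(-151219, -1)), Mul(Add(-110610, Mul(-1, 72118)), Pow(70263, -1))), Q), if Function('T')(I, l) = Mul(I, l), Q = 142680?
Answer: Rational(40971937904711, 287164881) ≈ 1.4268e+5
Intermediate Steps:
M = 267 (M = Mul(-89, Mul(1, Add(-2, -1))) = Mul(-89, Mul(1, -3)) = Mul(-89, -3) = 267)
Add(Add(Mul(M, Pow(-151219, -1)), Mul(Add(-110610, Mul(-1, 72118)), Pow(70263, -1))), Q) = Add(Add(Mul(267, Pow(-151219, -1)), Mul(Add(-110610, Mul(-1, 72118)), Pow(70263, -1))), 142680) = Add(Add(Mul(267, Rational(-1, 151219)), Mul(Add(-110610, -72118), Rational(1, 70263))), 142680) = Add(Add(Rational(-267, 151219), Mul(-182728, Rational(1, 70263))), 142680) = Add(Add(Rational(-267, 151219), Rational(-182728, 70263)), 142680) = Add(Rational(-747316369, 287164881), 142680) = Rational(40971937904711, 287164881)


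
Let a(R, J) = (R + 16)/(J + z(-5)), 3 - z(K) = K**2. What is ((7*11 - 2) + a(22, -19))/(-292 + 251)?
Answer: -3037/1681 ≈ -1.8067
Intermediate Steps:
z(K) = 3 - K**2
a(R, J) = (16 + R)/(-22 + J) (a(R, J) = (R + 16)/(J + (3 - 1*(-5)**2)) = (16 + R)/(J + (3 - 1*25)) = (16 + R)/(J + (3 - 25)) = (16 + R)/(J - 22) = (16 + R)/(-22 + J))
((7*11 - 2) + a(22, -19))/(-292 + 251) = ((7*11 - 2) + (16 + 22)/(-22 - 19))/(-292 + 251) = ((77 - 2) + 38/(-41))/(-41) = (75 - 1/41*38)*(-1/41) = (75 - 38/41)*(-1/41) = (3037/41)*(-1/41) = -3037/1681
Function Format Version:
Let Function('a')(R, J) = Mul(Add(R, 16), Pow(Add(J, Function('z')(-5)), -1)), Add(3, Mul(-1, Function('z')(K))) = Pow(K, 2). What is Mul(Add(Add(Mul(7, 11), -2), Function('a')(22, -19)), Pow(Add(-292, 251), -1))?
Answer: Rational(-3037, 1681) ≈ -1.8067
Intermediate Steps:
Function('z')(K) = Add(3, Mul(-1, Pow(K, 2)))
Function('a')(R, J) = Mul(Pow(Add(-22, J), -1), Add(16, R)) (Function('a')(R, J) = Mul(Add(R, 16), Pow(Add(J, Add(3, Mul(-1, Pow(-5, 2)))), -1)) = Mul(Add(16, R), Pow(Add(J, Add(3, Mul(-1, 25))), -1)) = Mul(Add(16, R), Pow(Add(J, Add(3, -25)), -1)) = Mul(Add(16, R), Pow(Add(J, -22), -1)) = Mul(Add(16, R), Pow(Add(-22, J), -1)) = Mul(Pow(Add(-22, J), -1), Add(16, R)))
Mul(Add(Add(Mul(7, 11), -2), Function('a')(22, -19)), Pow(Add(-292, 251), -1)) = Mul(Add(Add(Mul(7, 11), -2), Mul(Pow(Add(-22, -19), -1), Add(16, 22))), Pow(Add(-292, 251), -1)) = Mul(Add(Add(77, -2), Mul(Pow(-41, -1), 38)), Pow(-41, -1)) = Mul(Add(75, Mul(Rational(-1, 41), 38)), Rational(-1, 41)) = Mul(Add(75, Rational(-38, 41)), Rational(-1, 41)) = Mul(Rational(3037, 41), Rational(-1, 41)) = Rational(-3037, 1681)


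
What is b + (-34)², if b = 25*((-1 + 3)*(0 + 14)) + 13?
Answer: 1869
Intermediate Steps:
b = 713 (b = 25*(2*14) + 13 = 25*28 + 13 = 700 + 13 = 713)
b + (-34)² = 713 + (-34)² = 713 + 1156 = 1869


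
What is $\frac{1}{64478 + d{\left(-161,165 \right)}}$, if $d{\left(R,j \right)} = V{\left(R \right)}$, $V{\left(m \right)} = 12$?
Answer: $\frac{1}{64490} \approx 1.5506 \cdot 10^{-5}$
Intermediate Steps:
$d{\left(R,j \right)} = 12$
$\frac{1}{64478 + d{\left(-161,165 \right)}} = \frac{1}{64478 + 12} = \frac{1}{64490}$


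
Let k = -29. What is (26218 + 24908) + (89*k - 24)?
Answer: 48521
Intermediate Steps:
(26218 + 24908) + (89*k - 24) = (26218 + 24908) + (89*(-29) - 24) = 51126 + (-2581 - 24) = 51126 - 2605 = 48521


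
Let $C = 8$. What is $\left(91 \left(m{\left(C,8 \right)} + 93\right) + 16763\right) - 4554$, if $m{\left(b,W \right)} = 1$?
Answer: $20763$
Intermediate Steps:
$\left(91 \left(m{\left(C,8 \right)} + 93\right) + 16763\right) - 4554 = \left(91 \left(1 + 93\right) + 16763\right) - 4554 = \left(91 \cdot 94 + 16763\right) - 4554 = \left(8554 + 16763\right) - 4554 = 25317 - 4554 = 20763$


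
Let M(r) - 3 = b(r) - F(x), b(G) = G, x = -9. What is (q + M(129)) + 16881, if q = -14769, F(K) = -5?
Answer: 2249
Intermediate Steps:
M(r) = 8 + r (M(r) = 3 + (r - 1*(-5)) = 3 + (r + 5) = 3 + (5 + r) = 8 + r)
(q + M(129)) + 16881 = (-14769 + (8 + 129)) + 16881 = (-14769 + 137) + 16881 = -14632 + 16881 = 2249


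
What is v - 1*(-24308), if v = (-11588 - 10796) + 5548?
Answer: 7472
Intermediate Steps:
v = -16836 (v = -22384 + 5548 = -16836)
v - 1*(-24308) = -16836 - 1*(-24308) = -16836 + 24308 = 7472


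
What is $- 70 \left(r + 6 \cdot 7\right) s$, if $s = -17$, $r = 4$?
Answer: $54740$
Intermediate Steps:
$- 70 \left(r + 6 \cdot 7\right) s = - 70 \left(4 + 6 \cdot 7\right) \left(-17\right) = - 70 \left(4 + 42\right) \left(-17\right) = \left(-70\right) 46 \left(-17\right) = \left(-3220\right) \left(-17\right) = 54740$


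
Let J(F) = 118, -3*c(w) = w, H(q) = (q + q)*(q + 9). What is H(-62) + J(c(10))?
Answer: 6690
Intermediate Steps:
H(q) = 2*q*(9 + q) (H(q) = (2*q)*(9 + q) = 2*q*(9 + q))
c(w) = -w/3
H(-62) + J(c(10)) = 2*(-62)*(9 - 62) + 118 = 2*(-62)*(-53) + 118 = 6572 + 118 = 6690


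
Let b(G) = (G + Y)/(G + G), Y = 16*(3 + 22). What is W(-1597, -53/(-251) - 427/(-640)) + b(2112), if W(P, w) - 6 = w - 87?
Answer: -421581959/5301120 ≈ -79.527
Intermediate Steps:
Y = 400 (Y = 16*25 = 400)
W(P, w) = -81 + w (W(P, w) = 6 + (w - 87) = 6 + (-87 + w) = -81 + w)
b(G) = (400 + G)/(2*G) (b(G) = (G + 400)/(G + G) = (400 + G)/((2*G)) = (400 + G)*(1/(2*G)) = (400 + G)/(2*G))
W(-1597, -53/(-251) - 427/(-640)) + b(2112) = (-81 + (-53/(-251) - 427/(-640))) + (½)*(400 + 2112)/2112 = (-81 + (-53*(-1/251) - 427*(-1/640))) + (½)*(1/2112)*2512 = (-81 + (53/251 + 427/640)) + 157/264 = (-81 + 141097/160640) + 157/264 = -12870743/160640 + 157/264 = -421581959/5301120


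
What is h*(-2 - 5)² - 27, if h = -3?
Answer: -174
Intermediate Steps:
h*(-2 - 5)² - 27 = -3*(-2 - 5)² - 27 = -3*(-7)² - 27 = -3*49 - 27 = -147 - 27 = -174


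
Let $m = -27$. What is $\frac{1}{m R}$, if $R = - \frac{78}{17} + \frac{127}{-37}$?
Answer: $\frac{629}{136215} \approx 0.0046177$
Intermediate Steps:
$R = - \frac{5045}{629}$ ($R = \left(-78\right) \frac{1}{17} + 127 \left(- \frac{1}{37}\right) = - \frac{78}{17} - \frac{127}{37} = - \frac{5045}{629} \approx -8.0207$)
$\frac{1}{m R} = \frac{1}{\left(-27\right) \left(- \frac{5045}{629}\right)} = \frac{1}{\frac{136215}{629}} = \frac{629}{136215}$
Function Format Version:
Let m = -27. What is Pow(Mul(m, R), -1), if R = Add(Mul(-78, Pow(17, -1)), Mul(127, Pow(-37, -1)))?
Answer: Rational(629, 136215) ≈ 0.0046177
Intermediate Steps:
R = Rational(-5045, 629) (R = Add(Mul(-78, Rational(1, 17)), Mul(127, Rational(-1, 37))) = Add(Rational(-78, 17), Rational(-127, 37)) = Rational(-5045, 629) ≈ -8.0207)
Pow(Mul(m, R), -1) = Pow(Mul(-27, Rational(-5045, 629)), -1) = Pow(Rational(136215, 629), -1) = Rational(629, 136215)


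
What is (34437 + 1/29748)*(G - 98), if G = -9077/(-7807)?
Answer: -258159906299631/77414212 ≈ -3.3348e+6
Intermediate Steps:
G = 9077/7807 (G = -9077*(-1/7807) = 9077/7807 ≈ 1.1627)
(34437 + 1/29748)*(G - 98) = (34437 + 1/29748)*(9077/7807 - 98) = (34437 + 1/29748)*(-756009/7807) = (1024431877/29748)*(-756009/7807) = -258159906299631/77414212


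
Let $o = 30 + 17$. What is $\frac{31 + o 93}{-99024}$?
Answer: $- \frac{2201}{49512} \approx -0.044454$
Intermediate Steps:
$o = 47$
$\frac{31 + o 93}{-99024} = \frac{31 + 47 \cdot 93}{-99024} = \left(31 + 4371\right) \left(- \frac{1}{99024}\right) = 4402 \left(- \frac{1}{99024}\right) = - \frac{2201}{49512}$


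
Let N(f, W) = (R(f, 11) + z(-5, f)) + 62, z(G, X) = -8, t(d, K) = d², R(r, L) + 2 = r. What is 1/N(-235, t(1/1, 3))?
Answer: -1/183 ≈ -0.0054645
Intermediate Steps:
R(r, L) = -2 + r
N(f, W) = 52 + f (N(f, W) = ((-2 + f) - 8) + 62 = (-10 + f) + 62 = 52 + f)
1/N(-235, t(1/1, 3)) = 1/(52 - 235) = 1/(-183) = -1/183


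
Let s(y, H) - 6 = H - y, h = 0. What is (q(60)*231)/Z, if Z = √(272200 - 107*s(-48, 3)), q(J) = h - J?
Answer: -1260*√266101/24191 ≈ -26.868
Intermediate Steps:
q(J) = -J (q(J) = 0 - J = -J)
s(y, H) = 6 + H - y (s(y, H) = 6 + (H - y) = 6 + H - y)
Z = √266101 (Z = √(272200 - 107*(6 + 3 - 1*(-48))) = √(272200 - 107*(6 + 3 + 48)) = √(272200 - 107*57) = √(272200 - 6099) = √266101 ≈ 515.85)
(q(60)*231)/Z = (-1*60*231)/(√266101) = (-60*231)*(√266101/266101) = -1260*√266101/24191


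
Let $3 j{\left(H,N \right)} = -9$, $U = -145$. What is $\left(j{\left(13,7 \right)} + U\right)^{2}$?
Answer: $21904$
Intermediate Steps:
$j{\left(H,N \right)} = -3$ ($j{\left(H,N \right)} = \frac{1}{3} \left(-9\right) = -3$)
$\left(j{\left(13,7 \right)} + U\right)^{2} = \left(-3 - 145\right)^{2} = \left(-148\right)^{2} = 21904$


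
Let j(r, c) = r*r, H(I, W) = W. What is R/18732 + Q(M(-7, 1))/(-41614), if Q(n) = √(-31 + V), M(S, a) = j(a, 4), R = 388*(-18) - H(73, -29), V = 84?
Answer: -6955/18732 - √53/41614 ≈ -0.37146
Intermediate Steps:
j(r, c) = r²
R = -6955 (R = 388*(-18) - 1*(-29) = -6984 + 29 = -6955)
M(S, a) = a²
Q(n) = √53 (Q(n) = √(-31 + 84) = √53)
R/18732 + Q(M(-7, 1))/(-41614) = -6955/18732 + √53/(-41614) = -6955*1/18732 + √53*(-1/41614) = -6955/18732 - √53/41614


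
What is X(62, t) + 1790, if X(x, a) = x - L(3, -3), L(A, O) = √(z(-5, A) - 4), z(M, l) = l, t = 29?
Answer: 1852 - I ≈ 1852.0 - 1.0*I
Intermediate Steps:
L(A, O) = √(-4 + A) (L(A, O) = √(A - 4) = √(-4 + A))
X(x, a) = x - I (X(x, a) = x - √(-4 + 3) = x - √(-1) = x - I)
X(62, t) + 1790 = (62 - I) + 1790 = 1852 - I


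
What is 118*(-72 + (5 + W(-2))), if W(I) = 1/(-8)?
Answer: -31683/4 ≈ -7920.8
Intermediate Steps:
W(I) = -⅛ (W(I) = 1*(-⅛) = -⅛)
118*(-72 + (5 + W(-2))) = 118*(-72 + (5 - ⅛)) = 118*(-72 + 39/8) = 118*(-537/8) = -31683/4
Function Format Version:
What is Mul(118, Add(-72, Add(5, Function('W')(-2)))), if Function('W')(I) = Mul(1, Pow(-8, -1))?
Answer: Rational(-31683, 4) ≈ -7920.8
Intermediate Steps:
Function('W')(I) = Rational(-1, 8) (Function('W')(I) = Mul(1, Rational(-1, 8)) = Rational(-1, 8))
Mul(118, Add(-72, Add(5, Function('W')(-2)))) = Mul(118, Add(-72, Add(5, Rational(-1, 8)))) = Mul(118, Add(-72, Rational(39, 8))) = Mul(118, Rational(-537, 8)) = Rational(-31683, 4)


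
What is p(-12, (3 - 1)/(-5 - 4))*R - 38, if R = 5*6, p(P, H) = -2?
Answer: -98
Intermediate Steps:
R = 30
p(-12, (3 - 1)/(-5 - 4))*R - 38 = -2*30 - 38 = -60 - 38 = -98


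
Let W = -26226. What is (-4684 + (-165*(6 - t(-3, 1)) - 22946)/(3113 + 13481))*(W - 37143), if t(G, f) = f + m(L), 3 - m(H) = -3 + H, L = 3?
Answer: 2463456314034/8297 ≈ 2.9691e+8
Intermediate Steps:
m(H) = 6 - H (m(H) = 3 - (-3 + H) = 3 + (3 - H) = 6 - H)
t(G, f) = 3 + f (t(G, f) = f + (6 - 1*3) = f + (6 - 3) = f + 3 = 3 + f)
(-4684 + (-165*(6 - t(-3, 1)) - 22946)/(3113 + 13481))*(W - 37143) = (-4684 + (-165*(6 - (3 + 1)) - 22946)/(3113 + 13481))*(-26226 - 37143) = (-4684 + (-165*(6 - 1*4) - 22946)/16594)*(-63369) = (-4684 + (-165*(6 - 4) - 22946)*(1/16594))*(-63369) = (-4684 + (-165*2 - 22946)*(1/16594))*(-63369) = (-4684 + (-330 - 22946)*(1/16594))*(-63369) = (-4684 - 23276*1/16594)*(-63369) = (-4684 - 11638/8297)*(-63369) = -38874786/8297*(-63369) = 2463456314034/8297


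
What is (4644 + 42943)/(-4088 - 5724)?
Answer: -47587/9812 ≈ -4.8499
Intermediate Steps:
(4644 + 42943)/(-4088 - 5724) = 47587/(-9812) = 47587*(-1/9812) = -47587/9812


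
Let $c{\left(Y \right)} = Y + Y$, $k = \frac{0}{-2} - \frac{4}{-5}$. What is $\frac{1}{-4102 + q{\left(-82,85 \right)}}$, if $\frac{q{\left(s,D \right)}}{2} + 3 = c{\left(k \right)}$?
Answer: $- \frac{5}{20524} \approx -0.00024362$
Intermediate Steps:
$k = \frac{4}{5}$ ($k = 0 \left(- \frac{1}{2}\right) - - \frac{4}{5} = 0 + \frac{4}{5} = \frac{4}{5} \approx 0.8$)
$c{\left(Y \right)} = 2 Y$
$q{\left(s,D \right)} = - \frac{14}{5}$ ($q{\left(s,D \right)} = -6 + 2 \cdot 2 \cdot \frac{4}{5} = -6 + 2 \cdot \frac{8}{5} = -6 + \frac{16}{5} = - \frac{14}{5}$)
$\frac{1}{-4102 + q{\left(-82,85 \right)}} = \frac{1}{-4102 - \frac{14}{5}} = \frac{1}{- \frac{20524}{5}} = - \frac{5}{20524}$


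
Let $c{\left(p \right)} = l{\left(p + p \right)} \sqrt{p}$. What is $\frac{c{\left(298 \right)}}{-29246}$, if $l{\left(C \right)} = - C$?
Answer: $\frac{298 \sqrt{298}}{14623} \approx 0.35179$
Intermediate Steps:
$c{\left(p \right)} = - 2 p^{\frac{3}{2}}$ ($c{\left(p \right)} = - (p + p) \sqrt{p} = - 2 p \sqrt{p} = - 2 p^{\frac{3}{2}}$)
$\frac{c{\left(298 \right)}}{-29246} = \frac{\left(-2\right) 298^{\frac{3}{2}}}{-29246} = - 2 \cdot 298 \sqrt{298} \left(- \frac{1}{29246}\right) = - 596 \sqrt{298} \left(- \frac{1}{29246}\right) = \frac{298 \sqrt{298}}{14623}$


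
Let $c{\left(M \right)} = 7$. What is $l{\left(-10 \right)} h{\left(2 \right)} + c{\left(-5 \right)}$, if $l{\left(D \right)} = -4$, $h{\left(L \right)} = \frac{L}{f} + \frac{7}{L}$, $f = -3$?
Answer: $- \frac{13}{3} \approx -4.3333$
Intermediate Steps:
$h{\left(L \right)} = \frac{7}{L} - \frac{L}{3}$ ($h{\left(L \right)} = \frac{L}{-3} + \frac{7}{L} = L \left(- \frac{1}{3}\right) + \frac{7}{L} = - \frac{L}{3} + \frac{7}{L} = \frac{7}{L} - \frac{L}{3}$)
$l{\left(-10 \right)} h{\left(2 \right)} + c{\left(-5 \right)} = - 4 \left(\frac{7}{2} - \frac{2}{3}\right) + 7 = \left(-4\right) \frac{17}{6} + 7 = - \frac{34}{3} + 7 = - \frac{13}{3}$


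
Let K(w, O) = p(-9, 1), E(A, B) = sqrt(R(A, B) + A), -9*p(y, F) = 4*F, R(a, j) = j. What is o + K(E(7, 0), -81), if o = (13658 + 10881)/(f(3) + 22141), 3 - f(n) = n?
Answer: 132287/199269 ≈ 0.66386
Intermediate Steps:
f(n) = 3 - n
p(y, F) = -4*F/9
E(A, B) = sqrt(A + B) (E(A, B) = sqrt(B + A) = sqrt(A + B))
K(w, O) = -4/9 (K(w, O) = -4/9*1 = -4/9)
o = 24539/22141 (o = (13658 + 10881)/((3 - 1*3) + 22141) = 24539/((3 - 3) + 22141) = 24539/(0 + 22141) = 24539/22141 ≈ 1.1083)
o + K(E(7, 0), -81) = 24539/22141 - 4/9 = 132287/199269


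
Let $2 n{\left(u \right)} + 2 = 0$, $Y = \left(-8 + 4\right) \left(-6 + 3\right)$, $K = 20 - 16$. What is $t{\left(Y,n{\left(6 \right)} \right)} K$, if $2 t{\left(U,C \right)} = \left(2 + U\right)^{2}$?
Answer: $392$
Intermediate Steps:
$K = 4$ ($K = 20 - 16 = 4$)
$Y = 12$ ($Y = \left(-4\right) \left(-3\right) = 12$)
$n{\left(u \right)} = -1$ ($n{\left(u \right)} = -1 + \frac{1}{2} \cdot 0 = -1 + 0 = -1$)
$t{\left(U,C \right)} = \frac{\left(2 + U\right)^{2}}{2}$
$t{\left(Y,n{\left(6 \right)} \right)} K = \frac{\left(2 + 12\right)^{2}}{2} \cdot 4 = \frac{14^{2}}{2} \cdot 4 = \frac{1}{2} \cdot 196 \cdot 4 = 98 \cdot 4 = 392$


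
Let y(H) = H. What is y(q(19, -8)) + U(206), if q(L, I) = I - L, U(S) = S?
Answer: 179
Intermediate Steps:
y(q(19, -8)) + U(206) = (-8 - 1*19) + 206 = (-8 - 19) + 206 = -27 + 206 = 179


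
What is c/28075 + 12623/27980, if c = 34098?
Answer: 261690553/157107700 ≈ 1.6657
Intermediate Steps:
c/28075 + 12623/27980 = 34098/28075 + 12623/27980 = 261690553/157107700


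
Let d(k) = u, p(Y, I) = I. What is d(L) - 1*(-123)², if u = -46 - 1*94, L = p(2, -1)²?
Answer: -15269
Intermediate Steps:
L = 1 (L = (-1)² = 1)
u = -140 (u = -46 - 94 = -140)
d(k) = -140
d(L) - 1*(-123)² = -140 - 1*(-123)² = -140 - 1*15129 = -140 - 15129 = -15269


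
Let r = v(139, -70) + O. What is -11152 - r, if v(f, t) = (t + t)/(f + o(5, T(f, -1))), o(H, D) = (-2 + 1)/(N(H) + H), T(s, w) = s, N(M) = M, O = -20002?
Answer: 12294050/1389 ≈ 8851.0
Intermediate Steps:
o(H, D) = -1/(2*H) (o(H, D) = (-2 + 1)/(H + H) = -1/(2*H))
v(f, t) = 2*t/(-⅒ + f) (v(f, t) = (t + t)/(f - ½/5) = (2*t)/(f - ½*⅕) = (2*t)/(f - ⅒) = (2*t)/(-⅒ + f) = 2*t/(-⅒ + f))
r = -27784178/1389 (r = 20*(-70)/(-1 + 10*139) - 20002 = 20*(-70)/(-1 + 1390) - 20002 = 20*(-70)/1389 - 20002 = 20*(-70)*(1/1389) - 20002 = -1400/1389 - 20002 = -27784178/1389 ≈ -20003.)
-11152 - r = -11152 - 1*(-27784178/1389) = -11152 + 27784178/1389 = 12294050/1389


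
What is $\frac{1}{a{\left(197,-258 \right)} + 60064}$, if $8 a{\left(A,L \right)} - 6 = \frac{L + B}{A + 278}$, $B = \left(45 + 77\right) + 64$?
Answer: $\frac{1900}{114122989} \approx 1.6649 \cdot 10^{-5}$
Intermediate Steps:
$B = 186$ ($B = 122 + 64 = 186$)
$a{\left(A,L \right)} = \frac{3}{4} + \frac{186 + L}{8 \left(278 + A\right)}$ ($a{\left(A,L \right)} = \frac{3}{4} + \frac{\left(L + 186\right) \frac{1}{A + 278}}{8} = \frac{3}{4} + \frac{\left(186 + L\right) \frac{1}{278 + A}}{8} = \frac{3}{4} + \frac{\frac{1}{278 + A} \left(186 + L\right)}{8} = \frac{3}{4} + \frac{186 + L}{8 \left(278 + A\right)}$)
$\frac{1}{a{\left(197,-258 \right)} + 60064} = \frac{1}{\frac{1854 - 258 + 6 \cdot 197}{8 \left(278 + 197\right)} + 60064} = \frac{1}{\frac{1854 - 258 + 1182}{8 \cdot 475} + 60064} = \frac{1}{\frac{1}{8} \cdot \frac{1}{475} \cdot 2778 + 60064} = \frac{1}{\frac{1389}{1900} + 60064} = \frac{1}{\frac{114122989}{1900}} = \frac{1900}{114122989}$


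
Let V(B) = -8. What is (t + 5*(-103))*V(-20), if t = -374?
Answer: 7112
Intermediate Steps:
(t + 5*(-103))*V(-20) = (-374 + 5*(-103))*(-8) = (-374 - 515)*(-8) = -889*(-8) = 7112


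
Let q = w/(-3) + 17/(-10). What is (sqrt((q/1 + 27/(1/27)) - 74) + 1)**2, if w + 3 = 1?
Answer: (30 + sqrt(588570))**2/900 ≈ 706.11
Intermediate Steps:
w = -2 (w = -3 + 1 = -2)
q = -31/30 (q = -2/(-3) + 17/(-10) = -2*(-1/3) + 17*(-1/10) = 2/3 - 17/10 = -31/30 ≈ -1.0333)
(sqrt((q/1 + 27/(1/27)) - 74) + 1)**2 = (sqrt((-31/30/1 + 27/(1/27)) - 74) + 1)**2 = (sqrt((-31/30*1 + 27/(1/27)) - 74) + 1)**2 = (sqrt((-31/30 + 27*27) - 74) + 1)**2 = (sqrt((-31/30 + 729) - 74) + 1)**2 = (sqrt(21839/30 - 74) + 1)**2 = (sqrt(19619/30) + 1)**2 = (sqrt(588570)/30 + 1)**2 = (1 + sqrt(588570)/30)**2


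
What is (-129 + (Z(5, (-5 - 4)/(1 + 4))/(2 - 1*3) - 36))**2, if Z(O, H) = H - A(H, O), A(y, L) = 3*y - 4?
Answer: 744769/25 ≈ 29791.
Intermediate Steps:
A(y, L) = -4 + 3*y
Z(O, H) = 4 - 2*H (Z(O, H) = H - (-4 + 3*H) = H + (4 - 3*H) = 4 - 2*H)
(-129 + (Z(5, (-5 - 4)/(1 + 4))/(2 - 1*3) - 36))**2 = (-129 + ((4 - 2*(-5 - 4)/(1 + 4))/(2 - 1*3) - 36))**2 = (-129 + ((4 - (-18)/5)/(2 - 3) - 36))**2 = (-129 + ((4 - (-18)/5)/(-1) - 36))**2 = (-129 + ((4 - 2*(-9/5))*(-1) - 36))**2 = (-129 + ((4 + 18/5)*(-1) - 36))**2 = (-129 + ((38/5)*(-1) - 36))**2 = (-129 + (-38/5 - 36))**2 = (-129 - 218/5)**2 = (-863/5)**2 = 744769/25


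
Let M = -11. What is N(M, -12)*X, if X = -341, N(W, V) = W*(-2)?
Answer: -7502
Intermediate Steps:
N(W, V) = -2*W
N(M, -12)*X = -2*(-11)*(-341) = 22*(-341) = -7502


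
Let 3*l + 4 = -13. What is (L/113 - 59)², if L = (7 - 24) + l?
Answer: 402764761/114921 ≈ 3504.7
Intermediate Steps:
l = -17/3 (l = -4/3 + (⅓)*(-13) = -4/3 - 13/3 = -17/3 ≈ -5.6667)
L = -68/3 (L = (7 - 24) - 17/3 = -17 - 17/3 = -68/3 ≈ -22.667)
(L/113 - 59)² = (-68/3/113 - 59)² = (-68/3*1/113 - 59)² = (-68/339 - 59)² = (-20069/339)² = 402764761/114921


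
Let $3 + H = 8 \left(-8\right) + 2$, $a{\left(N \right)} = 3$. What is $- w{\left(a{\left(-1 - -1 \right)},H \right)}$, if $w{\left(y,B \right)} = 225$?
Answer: $-225$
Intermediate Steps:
$H = -65$ ($H = -3 + \left(8 \left(-8\right) + 2\right) = -3 + \left(-64 + 2\right) = -3 - 62 = -65$)
$- w{\left(a{\left(-1 - -1 \right)},H \right)} = \left(-1\right) 225 = -225$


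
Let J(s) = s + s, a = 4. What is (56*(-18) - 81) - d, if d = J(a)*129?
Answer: -2121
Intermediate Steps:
J(s) = 2*s
d = 1032 (d = (2*4)*129 = 8*129 = 1032)
(56*(-18) - 81) - d = (56*(-18) - 81) - 1*1032 = (-1008 - 81) - 1032 = -1089 - 1032 = -2121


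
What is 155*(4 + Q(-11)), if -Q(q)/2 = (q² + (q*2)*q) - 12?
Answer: -108190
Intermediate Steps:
Q(q) = 24 - 6*q² (Q(q) = -2*((q² + (q*2)*q) - 12) = -2*((q² + (2*q)*q) - 12) = -2*((q² + 2*q²) - 12) = -2*(3*q² - 12) = -2*(-12 + 3*q²) = 24 - 6*q²)
155*(4 + Q(-11)) = 155*(4 + (24 - 6*(-11)²)) = 155*(4 + (24 - 6*121)) = 155*(4 + (24 - 726)) = 155*(4 - 702) = 155*(-698) = -108190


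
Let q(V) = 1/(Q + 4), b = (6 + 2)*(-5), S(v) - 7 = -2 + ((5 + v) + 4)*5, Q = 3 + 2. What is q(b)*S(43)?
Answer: 265/9 ≈ 29.444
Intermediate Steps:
Q = 5
S(v) = 50 + 5*v (S(v) = 7 + (-2 + ((5 + v) + 4)*5) = 7 + (-2 + (9 + v)*5) = 7 + (-2 + (45 + 5*v)) = 7 + (43 + 5*v) = 50 + 5*v)
b = -40 (b = 8*(-5) = -40)
q(V) = 1/9 (q(V) = 1/(5 + 4) = 1/9)
q(b)*S(43) = (50 + 5*43)/9 = (50 + 215)/9 = (1/9)*265 = 265/9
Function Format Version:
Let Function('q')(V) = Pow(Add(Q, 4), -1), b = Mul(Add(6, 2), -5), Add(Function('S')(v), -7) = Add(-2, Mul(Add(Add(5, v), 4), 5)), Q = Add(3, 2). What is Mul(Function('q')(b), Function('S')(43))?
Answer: Rational(265, 9) ≈ 29.444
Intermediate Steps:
Q = 5
Function('S')(v) = Add(50, Mul(5, v)) (Function('S')(v) = Add(7, Add(-2, Mul(Add(Add(5, v), 4), 5))) = Add(7, Add(-2, Mul(Add(9, v), 5))) = Add(7, Add(-2, Add(45, Mul(5, v)))) = Add(7, Add(43, Mul(5, v))) = Add(50, Mul(5, v)))
b = -40 (b = Mul(8, -5) = -40)
Function('q')(V) = Rational(1, 9) (Function('q')(V) = Pow(Add(5, 4), -1) = Pow(9, -1) = Rational(1, 9))
Mul(Function('q')(b), Function('S')(43)) = Mul(Rational(1, 9), Add(50, Mul(5, 43))) = Mul(Rational(1, 9), Add(50, 215)) = Mul(Rational(1, 9), 265) = Rational(265, 9)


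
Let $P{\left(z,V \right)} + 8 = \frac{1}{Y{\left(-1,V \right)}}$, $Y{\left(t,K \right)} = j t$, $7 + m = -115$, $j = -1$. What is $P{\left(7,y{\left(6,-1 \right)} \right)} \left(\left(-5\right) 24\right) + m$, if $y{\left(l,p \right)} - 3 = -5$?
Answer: $718$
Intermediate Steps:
$y{\left(l,p \right)} = -2$ ($y{\left(l,p \right)} = 3 - 5 = -2$)
$m = -122$ ($m = -7 - 115 = -122$)
$Y{\left(t,K \right)} = - t$
$P{\left(z,V \right)} = -7$ ($P{\left(z,V \right)} = -8 + \frac{1}{\left(-1\right) \left(-1\right)} = -8 + 1^{-1} = -8 + 1 = -7$)
$P{\left(7,y{\left(6,-1 \right)} \right)} \left(\left(-5\right) 24\right) + m = - 7 \left(\left(-5\right) 24\right) - 122 = \left(-7\right) \left(-120\right) - 122 = 840 - 122 = 718$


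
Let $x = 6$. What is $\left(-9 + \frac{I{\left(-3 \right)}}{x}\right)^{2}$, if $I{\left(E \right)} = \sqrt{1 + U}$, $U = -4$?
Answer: $\frac{\left(54 - i \sqrt{3}\right)^{2}}{36} \approx 80.917 - 5.1962 i$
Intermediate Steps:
$I{\left(E \right)} = i \sqrt{3}$ ($I{\left(E \right)} = \sqrt{1 - 4} = \sqrt{-3} = i \sqrt{3}$)
$\left(-9 + \frac{I{\left(-3 \right)}}{x}\right)^{2} = \left(-9 + \frac{i \sqrt{3}}{6}\right)^{2}$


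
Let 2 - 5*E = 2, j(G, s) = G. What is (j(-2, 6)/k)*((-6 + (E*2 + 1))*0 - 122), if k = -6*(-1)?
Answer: 122/3 ≈ 40.667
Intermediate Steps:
k = 6
E = 0 (E = ⅖ - ⅕*2 = ⅖ - ⅖ = 0)
(j(-2, 6)/k)*((-6 + (E*2 + 1))*0 - 122) = (-2/6)*((-6 + (0*2 + 1))*0 - 122) = (-2*⅙)*((-6 + (0 + 1))*0 - 122) = -((-6 + 1)*0 - 122)/3 = -(-5*0 - 122)/3 = -(0 - 122)/3 = -⅓*(-122) = 122/3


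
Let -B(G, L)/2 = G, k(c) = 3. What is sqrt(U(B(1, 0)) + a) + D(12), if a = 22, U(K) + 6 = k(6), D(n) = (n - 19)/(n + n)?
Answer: -7/24 + sqrt(19) ≈ 4.0672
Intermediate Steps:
B(G, L) = -2*G
D(n) = (-19 + n)/(2*n) (D(n) = (-19 + n)/((2*n)) = (-19 + n)*(1/(2*n)) = (-19 + n)/(2*n))
U(K) = -3 (U(K) = -6 + 3 = -3)
sqrt(U(B(1, 0)) + a) + D(12) = sqrt(-3 + 22) + (1/2)*(-19 + 12)/12 = sqrt(19) + (1/2)*(1/12)*(-7) = sqrt(19) - 7/24 = -7/24 + sqrt(19)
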